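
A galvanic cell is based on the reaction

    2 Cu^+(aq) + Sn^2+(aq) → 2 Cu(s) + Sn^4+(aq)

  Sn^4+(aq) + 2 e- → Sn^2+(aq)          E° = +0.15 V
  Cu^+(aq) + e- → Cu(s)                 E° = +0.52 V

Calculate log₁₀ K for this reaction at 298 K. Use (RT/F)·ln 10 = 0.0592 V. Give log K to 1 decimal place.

The Cu⁺/Cu couple is reduced (cathode); E°cell = +0.52 − (+0.15) = +0.37 V with n = 2.
At equilibrium E = 0, so log K = nE°cell / 0.0592 = (2)(+0.37) / 0.0592 = 12.5.

log K = 12.5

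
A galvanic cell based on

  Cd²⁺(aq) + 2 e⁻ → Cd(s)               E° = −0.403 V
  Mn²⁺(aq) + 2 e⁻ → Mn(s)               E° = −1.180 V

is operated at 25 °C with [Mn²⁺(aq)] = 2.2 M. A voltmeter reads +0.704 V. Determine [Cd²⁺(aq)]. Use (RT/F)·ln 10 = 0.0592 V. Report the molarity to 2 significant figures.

With Cd²⁺/Cd at the cathode and Mn²⁺/Mn at the anode, E°cell = −0.403 − (−1.180) = +0.777 V (n = 2).
From the Nernst equation, log Q = n(E° − E)/0.0592 = 2·(+0.777 − (+0.704))/0.0592 = 2.466.
For Cd²⁺(aq) + Mn(s) → Cd(s) + Mn²⁺(aq), the reaction quotient is Q = [Mn²⁺(aq)] / [Cd²⁺(aq)].
Solving for the unknown gives log [Cd²⁺(aq)] = −2.124, so [Cd²⁺(aq)] ≈ 0.0075 M.

0.0075 M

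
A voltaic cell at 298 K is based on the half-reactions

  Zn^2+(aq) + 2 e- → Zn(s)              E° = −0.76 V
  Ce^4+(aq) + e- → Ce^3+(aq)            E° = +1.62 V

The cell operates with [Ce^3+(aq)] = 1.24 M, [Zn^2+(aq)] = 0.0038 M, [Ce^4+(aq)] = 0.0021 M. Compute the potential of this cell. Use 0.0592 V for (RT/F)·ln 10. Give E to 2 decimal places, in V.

The Ce⁴⁺/Ce³⁺ couple has the more positive E°, so it is the cathode; Zn²⁺/Zn is the anode.
The standard potential is +1.62 − (−0.76) = +2.38 V and the balanced reaction transfers n = 2 electrons.
The balanced reaction is 2 Ce^4+(aq) + Zn(s) → 2 Ce^3+(aq) + Zn^2+(aq), so Q = ([Ce^3+(aq)]^2·[Zn^2+(aq)]) / [Ce^4+(aq)]^2 = 1.32×10^3 and log Q = 3.122.
Applying E = E° − (RT ln10/nF)·log Q gives +2.38 − (0.0592/2)(3.122) = +2.29 V.

+2.29 V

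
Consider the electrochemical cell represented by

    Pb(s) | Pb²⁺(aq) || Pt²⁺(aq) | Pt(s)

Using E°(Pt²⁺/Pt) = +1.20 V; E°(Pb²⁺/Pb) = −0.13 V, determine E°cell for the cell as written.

By convention the left-hand electrode in cell notation is the anode (oxidation) and the right-hand electrode is the cathode (reduction).
E°cell = E°(right) − E°(left) = +1.20 − (−0.13) = +1.33 V.

+1.33 V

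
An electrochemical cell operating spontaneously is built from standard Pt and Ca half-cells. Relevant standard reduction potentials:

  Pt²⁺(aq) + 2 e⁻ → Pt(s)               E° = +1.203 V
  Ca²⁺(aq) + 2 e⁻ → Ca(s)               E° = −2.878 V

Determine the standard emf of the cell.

+4.081 V

Of the two couples in this cell, the one with the more positive reduction potential is reduced at the cathode: here that is Pt²⁺/Pt (+1.203 V); Ca²⁺/Ca (−2.878 V) is the anode.
E°cell = E°(cathode) − E°(anode) = +1.203 − (−2.878) = +4.081 V.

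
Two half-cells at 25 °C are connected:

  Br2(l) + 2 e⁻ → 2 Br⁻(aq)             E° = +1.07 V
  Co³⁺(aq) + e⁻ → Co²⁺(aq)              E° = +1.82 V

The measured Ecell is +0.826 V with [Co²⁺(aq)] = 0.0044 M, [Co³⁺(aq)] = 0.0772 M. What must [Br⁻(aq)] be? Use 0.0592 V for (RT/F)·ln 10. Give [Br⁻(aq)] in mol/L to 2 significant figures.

Co³⁺/Co²⁺ is the cathode (higher E°); E°cell = +1.82 − (+1.07) = +0.75 V with n = 2.
From the Nernst equation, log Q = n(E° − E)/0.0592 = 2·(+0.75 − (+0.826))/0.0592 = −2.568.
The balanced reaction is 2 Co³⁺(aq) + 2 Br⁻(aq) → 2 Co²⁺(aq) + Br2(l), so Q = [Co²⁺(aq)]^2 / ([Co³⁺(aq)]^2·[Br⁻(aq)]^2).
Substituting the known concentrations and solving, log [Br⁻(aq)] = 0.040 and [Br⁻(aq)] = 1.1 M.

1.1 M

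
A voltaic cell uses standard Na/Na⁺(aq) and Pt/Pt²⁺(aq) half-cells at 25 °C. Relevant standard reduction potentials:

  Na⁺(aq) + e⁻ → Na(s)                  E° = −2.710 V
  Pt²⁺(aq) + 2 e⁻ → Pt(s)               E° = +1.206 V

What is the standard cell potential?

+3.916 V

The Pt²⁺/Pt couple has the higher E°, so Pt ion is reduced (cathode) and Na is oxidized (anode).
E°cell = E°(cathode) − E°(anode) = +1.206 − (−2.710) = +3.916 V.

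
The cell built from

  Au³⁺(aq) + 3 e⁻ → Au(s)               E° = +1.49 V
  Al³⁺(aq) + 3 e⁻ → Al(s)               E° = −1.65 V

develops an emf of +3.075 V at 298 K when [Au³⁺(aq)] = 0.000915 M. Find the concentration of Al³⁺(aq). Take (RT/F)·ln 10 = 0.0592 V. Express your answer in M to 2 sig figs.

With Au³⁺/Au at the cathode and Al³⁺/Al at the anode, E°cell = +1.49 − (−1.65) = +3.14 V (n = 3).
From the Nernst equation, log Q = n(E° − E)/0.0592 = 3·(+3.14 − (+3.075))/0.0592 = 3.294.
The balanced reaction is Au³⁺(aq) + Al(s) → Au(s) + Al³⁺(aq), so Q = [Al³⁺(aq)] / [Au³⁺(aq)].
Substituting the known concentrations and solving, log [Al³⁺(aq)] = 0.255 and [Al³⁺(aq)] = 1.8 M.

1.8 M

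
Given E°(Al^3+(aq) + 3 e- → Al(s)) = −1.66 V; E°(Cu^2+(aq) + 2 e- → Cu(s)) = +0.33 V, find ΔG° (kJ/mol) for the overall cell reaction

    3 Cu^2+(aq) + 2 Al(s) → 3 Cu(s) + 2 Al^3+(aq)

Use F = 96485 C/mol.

In the reaction as written Cu^2+(aq) is reduced, so the Cu²⁺/Cu couple is the cathode and Al³⁺/Al is the anode.
E°cell = +0.33 − (−1.66) = +1.99 V; balancing electrons gives n = 6.
ΔG° = −nFE°cell = −(6)(96485)(+1.99) J/mol = −1152 kJ/mol.

−1152 kJ/mol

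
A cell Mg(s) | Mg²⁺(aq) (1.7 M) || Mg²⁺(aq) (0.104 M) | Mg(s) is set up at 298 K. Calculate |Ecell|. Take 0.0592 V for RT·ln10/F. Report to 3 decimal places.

For a concentration cell E°cell = 0, since both electrodes use the same couple.
The compartment with the higher Mg²⁺(aq) concentration (1.7 M) acts as the cathode; ions are reduced there and produced at the dilute (0.104 M) anode.
With n = 2, Ecell = −(0.0592/2)·log([dilute]/[conc]) = −(0.0592/2)·log(0.104/1.7) = +0.036 V.

0.036 V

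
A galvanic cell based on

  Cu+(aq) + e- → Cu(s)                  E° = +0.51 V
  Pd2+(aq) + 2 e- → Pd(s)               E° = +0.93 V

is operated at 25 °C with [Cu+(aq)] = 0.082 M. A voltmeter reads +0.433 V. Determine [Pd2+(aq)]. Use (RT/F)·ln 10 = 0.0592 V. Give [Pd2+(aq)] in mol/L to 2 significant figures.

The Pd²⁺/Pd couple has the larger reduction potential, so it is the cathode: E°cell = +0.93 − (+0.51) = +0.42 V and n = 2.
From the Nernst equation, log Q = n(E° − E)/0.0592 = 2·(+0.42 − (+0.433))/0.0592 = −0.439.
Balancing electrons gives Pd2+(aq) + 2 Cu(s) → Pd(s) + 2 Cu+(aq); thus Q = [Cu+(aq)]^2 / [Pd2+(aq)].
Substituting the known concentrations and solving, log [Pd2+(aq)] = −1.733 and [Pd2+(aq)] = 0.018 M.

0.018 M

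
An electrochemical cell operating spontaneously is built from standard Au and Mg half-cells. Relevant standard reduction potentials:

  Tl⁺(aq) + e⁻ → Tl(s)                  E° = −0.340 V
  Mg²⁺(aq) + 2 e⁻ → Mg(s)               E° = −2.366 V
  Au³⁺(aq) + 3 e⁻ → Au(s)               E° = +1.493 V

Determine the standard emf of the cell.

+3.859 V

The Au³⁺/Au couple has the higher E°, so Au ion is reduced (cathode) and Mg is oxidized (anode).
E°cell = E°(cathode) − E°(anode) = +1.493 − (−2.366) = +3.859 V.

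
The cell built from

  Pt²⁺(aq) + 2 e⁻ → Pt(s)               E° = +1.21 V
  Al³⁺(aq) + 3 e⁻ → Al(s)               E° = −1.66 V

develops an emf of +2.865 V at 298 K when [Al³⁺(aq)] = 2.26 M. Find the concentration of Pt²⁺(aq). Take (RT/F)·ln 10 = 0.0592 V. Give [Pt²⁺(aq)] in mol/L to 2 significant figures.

Pt²⁺/Pt is the cathode (higher E°); E°cell = +1.21 − (−1.66) = +2.87 V with n = 6.
Since E = E° − (0.0592/n)·log Q, log Q = n(E° − E)/0.0592 = 0.507.
Balancing electrons gives 3 Pt²⁺(aq) + 2 Al(s) → 3 Pt(s) + 2 Al³⁺(aq); thus Q = [Al³⁺(aq)]^2 / [Pt²⁺(aq)]^3.
Isolating [Pt²⁺(aq)] in Q = 10^{0.507} yields log [Pt²⁺(aq)] = 0.067, i.e. 1.2 M.

1.2 M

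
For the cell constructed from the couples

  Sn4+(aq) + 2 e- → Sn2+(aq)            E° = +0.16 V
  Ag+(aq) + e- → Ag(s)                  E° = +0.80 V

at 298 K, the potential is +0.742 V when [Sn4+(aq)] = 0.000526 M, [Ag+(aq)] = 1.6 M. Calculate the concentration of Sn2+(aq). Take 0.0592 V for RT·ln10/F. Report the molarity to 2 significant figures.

With Ag⁺/Ag at the cathode and Sn⁴⁺/Sn²⁺ at the anode, E°cell = +0.80 − (+0.16) = +0.64 V (n = 2).
Rearranging E = E° − (0.0592/n)·log Q gives log Q = 2(+0.64 − (+0.742))/0.0592 = −3.446.
For 2 Ag+(aq) + Sn2+(aq) → 2 Ag(s) + Sn4+(aq), the reaction quotient is Q = [Sn4+(aq)] / ([Ag+(aq)]^2·[Sn2+(aq)]).
Substituting the known concentrations and solving, log [Sn2+(aq)] = −0.241 and [Sn2+(aq)] = 0.57 M.

0.57 M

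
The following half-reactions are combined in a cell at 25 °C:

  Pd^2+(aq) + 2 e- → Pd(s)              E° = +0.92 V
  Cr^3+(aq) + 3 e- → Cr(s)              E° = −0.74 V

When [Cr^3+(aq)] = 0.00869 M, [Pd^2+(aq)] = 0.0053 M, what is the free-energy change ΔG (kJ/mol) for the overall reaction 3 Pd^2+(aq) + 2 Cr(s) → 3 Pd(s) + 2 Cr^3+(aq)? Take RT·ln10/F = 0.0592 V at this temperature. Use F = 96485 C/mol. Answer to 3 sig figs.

−946 kJ/mol

The standard cell potential is +0.92 − (−0.74) = +1.66 V, with n = 6 electrons in the balanced equation.
Here Q = [Cr^3+(aq)]^2 / [Pd^2+(aq)]^3 = 507 (log Q = 2.705), giving E = +1.66 − (0.0592/6)·(2.705) = +1.6333 V.
ΔG = −nFE = −(6)(96485)(+1.6333) J/mol = −946 kJ/mol.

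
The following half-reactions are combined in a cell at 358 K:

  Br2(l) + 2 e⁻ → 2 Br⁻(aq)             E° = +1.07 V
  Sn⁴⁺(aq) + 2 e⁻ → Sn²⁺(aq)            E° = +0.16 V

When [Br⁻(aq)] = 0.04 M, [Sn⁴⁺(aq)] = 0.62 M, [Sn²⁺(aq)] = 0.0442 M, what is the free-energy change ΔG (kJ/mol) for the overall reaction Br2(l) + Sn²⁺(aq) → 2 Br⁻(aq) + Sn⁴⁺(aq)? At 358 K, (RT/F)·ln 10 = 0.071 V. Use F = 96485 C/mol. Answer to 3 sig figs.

With Br₂/Br⁻ reduced at the cathode, E°cell = +1.07 − (+0.16) = +0.91 V and n = 2.
The reaction quotient is ([Br⁻(aq)]^2·[Sn⁴⁺(aq)]) / [Sn²⁺(aq)] = 0.0224; by Nernst, E = +0.91 − (0.071/2)(−1.649) = +0.9685 V.
Then ΔG = −nFE = −2 × 96485 × +0.9685 J/mol = −187 kJ/mol.

−187 kJ/mol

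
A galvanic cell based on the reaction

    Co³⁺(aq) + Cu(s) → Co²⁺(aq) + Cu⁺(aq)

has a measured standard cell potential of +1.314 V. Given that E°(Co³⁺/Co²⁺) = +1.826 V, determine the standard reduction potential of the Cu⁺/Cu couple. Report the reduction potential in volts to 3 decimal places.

In the reaction as written the Co³⁺/Co²⁺ couple is reduced (cathode) and Cu⁺/Cu is oxidized (anode), so E°cell = E°(Co³⁺/Co²⁺) − E°(Cu⁺/Cu).
E°(Cu⁺/Cu) = E°(cathode) − E°cell = +1.826 − (+1.314) = +0.512 V.

+0.512 V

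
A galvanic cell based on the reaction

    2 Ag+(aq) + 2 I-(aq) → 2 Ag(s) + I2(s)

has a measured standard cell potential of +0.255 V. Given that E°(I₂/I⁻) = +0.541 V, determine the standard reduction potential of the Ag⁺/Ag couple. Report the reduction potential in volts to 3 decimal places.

+0.796 V

In the reaction as written the Ag⁺/Ag couple is reduced (cathode) and I₂/I⁻ is oxidized (anode), so E°cell = E°(Ag⁺/Ag) − E°(I₂/I⁻).
E°(Ag⁺/Ag) = E°cell + E°(anode) = +0.255 + (+0.541) = +0.796 V.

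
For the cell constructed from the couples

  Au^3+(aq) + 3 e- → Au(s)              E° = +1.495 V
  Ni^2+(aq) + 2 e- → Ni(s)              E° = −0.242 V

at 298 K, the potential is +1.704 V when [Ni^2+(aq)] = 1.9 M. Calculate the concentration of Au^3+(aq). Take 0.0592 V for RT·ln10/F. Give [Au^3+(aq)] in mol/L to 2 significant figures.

With Au³⁺/Au at the cathode and Ni²⁺/Ni at the anode, E°cell = +1.495 − (−0.242) = +1.737 V (n = 6).
Since E = E° − (0.0592/n)·log Q, log Q = n(E° − E)/0.0592 = 3.345.
For 2 Au^3+(aq) + 3 Ni(s) → 2 Au(s) + 3 Ni^2+(aq), the reaction quotient is Q = [Ni^2+(aq)]^3 / [Au^3+(aq)]^2.
Solving for the unknown gives log [Au^3+(aq)] = −1.254, so [Au^3+(aq)] ≈ 0.056 M.

0.056 M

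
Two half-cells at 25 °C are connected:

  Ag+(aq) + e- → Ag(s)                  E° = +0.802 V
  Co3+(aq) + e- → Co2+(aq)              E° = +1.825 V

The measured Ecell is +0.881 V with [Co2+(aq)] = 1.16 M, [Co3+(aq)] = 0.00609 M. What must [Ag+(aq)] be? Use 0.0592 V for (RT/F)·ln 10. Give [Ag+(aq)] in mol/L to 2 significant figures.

1.3 M

Co³⁺/Co²⁺ is the cathode (higher E°); E°cell = +1.825 − (+0.802) = +1.023 V with n = 1.
From the Nernst equation, log Q = n(E° − E)/0.0592 = 1·(+1.023 − (+0.881))/0.0592 = 2.399.
The balanced reaction is Co3+(aq) + Ag(s) → Co2+(aq) + Ag+(aq), so Q = ([Co2+(aq)]·[Ag+(aq)]) / [Co3+(aq)].
Isolating [Ag+(aq)] in Q = 10^{2.399} yields log [Ag+(aq)] = 0.119, i.e. 1.3 M.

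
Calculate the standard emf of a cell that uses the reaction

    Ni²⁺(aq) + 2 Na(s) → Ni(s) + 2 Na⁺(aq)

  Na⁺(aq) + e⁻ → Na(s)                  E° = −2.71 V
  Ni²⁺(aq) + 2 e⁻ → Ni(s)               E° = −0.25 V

In the reaction as written, Ni²⁺(aq) is reduced (cathode) and Na⁺(aq) is produced by oxidation at the anode.
E°cell = E°(cathode) − E°(anode) = −0.25 − (−2.71) = +2.46 V.
The positive value indicates the reaction is spontaneous as written.

+2.46 V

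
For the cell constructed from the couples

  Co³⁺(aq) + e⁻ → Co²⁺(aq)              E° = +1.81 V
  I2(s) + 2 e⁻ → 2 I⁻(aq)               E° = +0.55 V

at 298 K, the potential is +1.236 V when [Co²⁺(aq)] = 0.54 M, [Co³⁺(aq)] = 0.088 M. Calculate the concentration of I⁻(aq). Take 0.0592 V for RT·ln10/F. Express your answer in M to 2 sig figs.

2.4 M

The Co³⁺/Co²⁺ couple has the larger reduction potential, so it is the cathode: E°cell = +1.81 − (+0.55) = +1.26 V and n = 2.
Since E = E° − (0.0592/n)·log Q, log Q = n(E° − E)/0.0592 = 0.811.
Balancing electrons gives 2 Co³⁺(aq) + 2 I⁻(aq) → 2 Co²⁺(aq) + I2(s); thus Q = [Co²⁺(aq)]^2 / ([Co³⁺(aq)]^2·[I⁻(aq)]^2).
Substituting the known concentrations and solving, log [I⁻(aq)] = 0.382 and [I⁻(aq)] = 2.4 M.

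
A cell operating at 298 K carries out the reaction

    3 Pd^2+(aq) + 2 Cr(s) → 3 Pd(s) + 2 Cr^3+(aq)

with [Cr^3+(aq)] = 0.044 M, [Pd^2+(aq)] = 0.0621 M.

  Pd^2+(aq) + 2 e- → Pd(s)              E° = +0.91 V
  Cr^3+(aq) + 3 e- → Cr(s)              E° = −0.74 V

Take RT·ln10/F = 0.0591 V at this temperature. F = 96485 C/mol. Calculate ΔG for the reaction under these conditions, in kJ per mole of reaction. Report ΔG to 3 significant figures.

The standard cell potential is +0.91 − (−0.74) = +1.65 V, with n = 6 electrons in the balanced equation.
Here Q = [Cr^3+(aq)]^2 / [Pd^2+(aq)]^3 = 8.08 (log Q = 0.908), giving E = +1.65 − (0.0591/6)·(0.908) = +1.6411 V.
Finally ΔG = −nFE = −(6)(96485 C/mol)(+1.6411 V) = −950 kJ/mol.

−950 kJ/mol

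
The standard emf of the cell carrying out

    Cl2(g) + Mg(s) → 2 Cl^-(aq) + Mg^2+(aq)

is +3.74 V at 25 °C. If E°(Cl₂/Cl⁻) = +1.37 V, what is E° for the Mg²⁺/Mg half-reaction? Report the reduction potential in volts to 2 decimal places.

−2.37 V

In the reaction as written the Cl₂/Cl⁻ couple is reduced (cathode) and Mg²⁺/Mg is oxidized (anode), so E°cell = E°(Cl₂/Cl⁻) − E°(Mg²⁺/Mg).
E°(Mg²⁺/Mg) = E°(cathode) − E°cell = +1.37 − (+3.74) = −2.37 V.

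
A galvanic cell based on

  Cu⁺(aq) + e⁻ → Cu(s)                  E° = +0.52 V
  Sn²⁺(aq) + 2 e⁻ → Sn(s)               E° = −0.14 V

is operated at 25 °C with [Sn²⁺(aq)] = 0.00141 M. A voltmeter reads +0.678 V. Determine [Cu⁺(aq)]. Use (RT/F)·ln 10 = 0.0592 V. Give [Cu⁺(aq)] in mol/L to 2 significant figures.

0.076 M

The Cu⁺/Cu couple has the larger reduction potential, so it is the cathode: E°cell = +0.52 − (−0.14) = +0.66 V and n = 2.
From the Nernst equation, log Q = n(E° − E)/0.0592 = 2·(+0.66 − (+0.678))/0.0592 = −0.608.
For 2 Cu⁺(aq) + Sn(s) → 2 Cu(s) + Sn²⁺(aq), the reaction quotient is Q = [Sn²⁺(aq)] / [Cu⁺(aq)]^2.
Isolating [Cu⁺(aq)] in Q = 10^{−0.608} yields log [Cu⁺(aq)] = −1.121, i.e. 0.076 M.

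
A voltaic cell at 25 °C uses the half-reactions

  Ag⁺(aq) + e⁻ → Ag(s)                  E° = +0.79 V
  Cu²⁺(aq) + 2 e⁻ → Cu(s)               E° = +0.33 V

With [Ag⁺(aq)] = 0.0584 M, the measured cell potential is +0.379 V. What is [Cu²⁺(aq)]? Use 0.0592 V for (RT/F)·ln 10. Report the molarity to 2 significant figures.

With Ag⁺/Ag at the cathode and Cu²⁺/Cu at the anode, E°cell = +0.79 − (+0.33) = +0.46 V (n = 2).
Since E = E° − (0.0592/n)·log Q, log Q = n(E° − E)/0.0592 = 2.736.
For 2 Ag⁺(aq) + Cu(s) → 2 Ag(s) + Cu²⁺(aq), the reaction quotient is Q = [Cu²⁺(aq)] / [Ag⁺(aq)]^2.
Isolating [Cu²⁺(aq)] in Q = 10^{2.736} yields log [Cu²⁺(aq)] = 0.269, i.e. 1.9 M.

1.9 M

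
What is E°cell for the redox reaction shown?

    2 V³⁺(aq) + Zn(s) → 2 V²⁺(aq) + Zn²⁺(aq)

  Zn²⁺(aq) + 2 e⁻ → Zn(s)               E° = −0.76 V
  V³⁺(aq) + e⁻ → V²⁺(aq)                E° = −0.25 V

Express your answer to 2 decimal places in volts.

+0.51 V

V³⁺(aq) gains electrons, so the V³⁺/V²⁺ couple is the cathode; the Zn²⁺/Zn couple is the anode.
E°cell = E°(cathode) − E°(anode) = −0.25 − (−0.76) = +0.51 V.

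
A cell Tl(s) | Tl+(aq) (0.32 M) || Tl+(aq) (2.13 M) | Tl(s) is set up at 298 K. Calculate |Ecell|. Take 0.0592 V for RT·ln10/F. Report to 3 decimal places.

For a concentration cell E°cell = 0, since both electrodes use the same couple.
The compartment with the higher Tl+(aq) concentration (2.13 M) acts as the cathode; ions are reduced there and produced at the dilute (0.32 M) anode.
With n = 1, Ecell = −(0.0592/1)·log([dilute]/[conc]) = −(0.0592/1)·log(0.32/2.13) = +0.049 V.

0.049 V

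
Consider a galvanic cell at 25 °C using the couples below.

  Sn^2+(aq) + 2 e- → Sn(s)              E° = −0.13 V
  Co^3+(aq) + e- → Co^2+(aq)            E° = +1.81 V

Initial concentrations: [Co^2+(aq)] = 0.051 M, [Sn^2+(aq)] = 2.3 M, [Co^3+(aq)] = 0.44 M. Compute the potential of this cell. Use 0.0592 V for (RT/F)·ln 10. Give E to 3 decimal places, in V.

Co³⁺/Co²⁺ is reduced (cathode, E° = +1.81 V) and Sn²⁺/Sn is oxidized (anode).
E°cell = E°cat − E°an = +1.81 − (−0.13) = +1.94 V; n = 2.
Balancing gives 2 Co^3+(aq) + Sn(s) → 2 Co^2+(aq) + Sn^2+(aq); hence Q = ([Co^2+(aq)]^2·[Sn^2+(aq)]) / [Co^3+(aq)]^2 = 0.0309 (log Q = −1.510).
Applying E = E° − (RT ln10/nF)·log Q gives +1.94 − (0.0592/2)(−1.510) = +1.985 V.

+1.985 V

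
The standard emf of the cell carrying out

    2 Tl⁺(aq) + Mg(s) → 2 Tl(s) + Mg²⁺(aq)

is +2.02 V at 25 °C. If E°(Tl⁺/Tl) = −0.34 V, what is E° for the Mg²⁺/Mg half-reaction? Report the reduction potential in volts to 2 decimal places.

In the reaction as written the Tl⁺/Tl couple is reduced (cathode) and Mg²⁺/Mg is oxidized (anode), so E°cell = E°(Tl⁺/Tl) − E°(Mg²⁺/Mg).
E°(Mg²⁺/Mg) = E°(cathode) − E°cell = −0.34 − (+2.02) = −2.36 V.

−2.36 V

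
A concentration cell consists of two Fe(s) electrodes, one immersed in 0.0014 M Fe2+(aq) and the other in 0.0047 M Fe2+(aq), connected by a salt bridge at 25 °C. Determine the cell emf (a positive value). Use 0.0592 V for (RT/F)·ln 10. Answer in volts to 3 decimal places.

For a concentration cell E°cell = 0, since both electrodes use the same couple.
The compartment with the higher Fe2+(aq) concentration (0.0047 M) acts as the cathode; ions are reduced there and produced at the dilute (0.0014 M) anode.
With n = 2, Ecell = −(0.0592/2)·log([dilute]/[conc]) = −(0.0592/2)·log(0.0014/0.0047) = +0.016 V.

0.016 V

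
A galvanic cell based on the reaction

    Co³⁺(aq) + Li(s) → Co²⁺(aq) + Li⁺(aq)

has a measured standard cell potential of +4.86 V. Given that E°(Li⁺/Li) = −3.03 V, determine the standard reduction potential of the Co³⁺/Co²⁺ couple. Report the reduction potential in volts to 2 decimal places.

In the reaction as written the Co³⁺/Co²⁺ couple is reduced (cathode) and Li⁺/Li is oxidized (anode), so E°cell = E°(Co³⁺/Co²⁺) − E°(Li⁺/Li).
E°(Co³⁺/Co²⁺) = E°cell + E°(anode) = +4.86 + (−3.03) = +1.83 V.

+1.83 V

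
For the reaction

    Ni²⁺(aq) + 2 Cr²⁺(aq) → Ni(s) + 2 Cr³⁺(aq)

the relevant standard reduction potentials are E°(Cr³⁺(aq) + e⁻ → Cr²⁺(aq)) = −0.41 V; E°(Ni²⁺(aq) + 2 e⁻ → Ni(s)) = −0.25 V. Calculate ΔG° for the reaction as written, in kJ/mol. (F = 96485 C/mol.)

In the reaction as written Ni²⁺(aq) is reduced, so the Ni²⁺/Ni couple is the cathode and Cr³⁺/Cr²⁺ is the anode.
E°cell = −0.25 − (−0.41) = +0.16 V; balancing electrons gives n = 2.
ΔG° = −nFE°cell = −(2)(96485)(+0.16) J/mol = −30.9 kJ/mol.

−30.9 kJ/mol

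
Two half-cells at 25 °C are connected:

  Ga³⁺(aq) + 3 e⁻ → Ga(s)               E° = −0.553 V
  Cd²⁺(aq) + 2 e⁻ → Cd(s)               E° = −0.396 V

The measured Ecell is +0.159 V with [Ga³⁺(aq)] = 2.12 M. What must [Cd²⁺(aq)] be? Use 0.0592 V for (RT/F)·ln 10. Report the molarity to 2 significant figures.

Cd²⁺/Cd is the cathode (higher E°); E°cell = −0.396 − (−0.553) = +0.157 V with n = 6.
Rearranging E = E° − (0.0592/n)·log Q gives log Q = 6(+0.157 − (+0.159))/0.0592 = −0.203.
For 3 Cd²⁺(aq) + 2 Ga(s) → 3 Cd(s) + 2 Ga³⁺(aq), the reaction quotient is Q = [Ga³⁺(aq)]^2 / [Cd²⁺(aq)]^3.
Solving for the unknown gives log [Cd²⁺(aq)] = 0.285, so [Cd²⁺(aq)] ≈ 1.9 M.

1.9 M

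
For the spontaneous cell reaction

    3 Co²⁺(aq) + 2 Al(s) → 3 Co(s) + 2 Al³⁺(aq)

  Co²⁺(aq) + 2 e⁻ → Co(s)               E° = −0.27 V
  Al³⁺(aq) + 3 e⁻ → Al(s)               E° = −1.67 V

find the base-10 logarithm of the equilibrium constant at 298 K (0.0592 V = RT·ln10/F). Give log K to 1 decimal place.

The Co²⁺/Co couple is reduced (cathode); E°cell = −0.27 − (−1.67) = +1.40 V with n = 6.
At equilibrium E = 0, so log K = nE°cell / 0.0592 = (6)(+1.40) / 0.0592 = 141.9.

log K = 141.9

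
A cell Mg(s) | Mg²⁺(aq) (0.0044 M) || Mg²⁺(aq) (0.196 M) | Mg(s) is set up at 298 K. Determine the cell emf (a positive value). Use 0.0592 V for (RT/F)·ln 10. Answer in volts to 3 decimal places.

For a concentration cell E°cell = 0, since both electrodes use the same couple.
The compartment with the higher Mg²⁺(aq) concentration (0.196 M) acts as the cathode; ions are reduced there and produced at the dilute (0.0044 M) anode.
With n = 2, Ecell = −(0.0592/2)·log([dilute]/[conc]) = −(0.0592/2)·log(0.0044/0.196) = +0.049 V.

0.049 V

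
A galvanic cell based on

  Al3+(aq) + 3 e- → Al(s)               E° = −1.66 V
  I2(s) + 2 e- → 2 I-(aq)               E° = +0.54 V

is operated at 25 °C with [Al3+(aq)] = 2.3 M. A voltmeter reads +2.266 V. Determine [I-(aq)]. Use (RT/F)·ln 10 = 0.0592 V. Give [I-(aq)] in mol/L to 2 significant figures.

0.058 M

The I₂/I⁻ couple has the larger reduction potential, so it is the cathode: E°cell = +0.54 − (−1.66) = +2.20 V and n = 6.
From the Nernst equation, log Q = n(E° − E)/0.0592 = 6·(+2.20 − (+2.266))/0.0592 = −6.689.
The balanced reaction is 3 I2(s) + 2 Al(s) → 6 I-(aq) + 2 Al3+(aq), so Q = [I-(aq)]^6·[Al3+(aq)]^2.
Isolating [I-(aq)] in Q = 10^{−6.689} yields log [I-(aq)] = −1.235, i.e. 0.058 M.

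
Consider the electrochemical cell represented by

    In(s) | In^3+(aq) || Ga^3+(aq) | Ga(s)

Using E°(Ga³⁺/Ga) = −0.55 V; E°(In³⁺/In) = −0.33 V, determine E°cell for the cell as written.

By convention the left-hand electrode in cell notation is the anode (oxidation) and the right-hand electrode is the cathode (reduction).
E°cell = E°(right) − E°(left) = −0.55 − (−0.33) = −0.22 V.
The negative sign shows that, as written, the cell would require an external voltage to drive the reaction.

−0.22 V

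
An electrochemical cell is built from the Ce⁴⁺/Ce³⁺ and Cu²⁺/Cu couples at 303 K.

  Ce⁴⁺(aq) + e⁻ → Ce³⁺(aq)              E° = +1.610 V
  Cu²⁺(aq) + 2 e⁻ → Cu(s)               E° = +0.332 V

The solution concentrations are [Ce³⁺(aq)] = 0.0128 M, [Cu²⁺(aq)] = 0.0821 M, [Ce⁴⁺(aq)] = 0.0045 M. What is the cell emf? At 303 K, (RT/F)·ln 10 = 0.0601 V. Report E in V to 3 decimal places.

+1.283 V

Since E°(Ce⁴⁺/Ce³⁺) > E°(Cu²⁺/Cu), Ce⁴⁺/Ce³⁺ serves as the cathode.
E°cell = E°cat − E°an = +1.610 − (+0.332) = +1.278 V; n = 2.
The balanced reaction is 2 Ce⁴⁺(aq) + Cu(s) → 2 Ce³⁺(aq) + Cu²⁺(aq), so Q = ([Ce³⁺(aq)]^2·[Cu²⁺(aq)]) / [Ce⁴⁺(aq)]^2 = 0.664 and log Q = −0.178.
By the Nernst equation, E = +1.278 − (0.0601/2)·(−0.178) = +1.283 V.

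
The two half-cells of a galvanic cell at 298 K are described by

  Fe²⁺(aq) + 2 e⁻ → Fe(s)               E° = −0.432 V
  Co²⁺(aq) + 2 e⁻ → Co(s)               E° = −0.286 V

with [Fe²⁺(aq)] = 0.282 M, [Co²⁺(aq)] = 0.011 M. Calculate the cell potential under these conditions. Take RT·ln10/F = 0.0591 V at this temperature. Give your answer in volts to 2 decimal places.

+0.10 V

Co²⁺/Co is reduced (cathode, E° = −0.286 V) and Fe²⁺/Fe is oxidized (anode).
The standard potential is −0.286 − (−0.432) = +0.146 V and the balanced reaction transfers n = 2 electrons.
The balanced reaction is Co²⁺(aq) + Fe(s) → Co(s) + Fe²⁺(aq), so Q = [Fe²⁺(aq)] / [Co²⁺(aq)] = 25.6 and log Q = 1.409.
Applying E = E° − (RT ln10/nF)·log Q gives +0.146 − (0.0591/2)(1.409) = +0.10 V.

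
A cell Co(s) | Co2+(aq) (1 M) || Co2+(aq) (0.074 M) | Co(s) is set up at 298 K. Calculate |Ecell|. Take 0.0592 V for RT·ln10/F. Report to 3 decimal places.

0.033 V

For a concentration cell E°cell = 0, since both electrodes use the same couple.
The compartment with the higher Co2+(aq) concentration (1 M) acts as the cathode; ions are reduced there and produced at the dilute (0.074 M) anode.
With n = 2, Ecell = −(0.0592/2)·log([dilute]/[conc]) = −(0.0592/2)·log(0.074/1) = +0.033 V.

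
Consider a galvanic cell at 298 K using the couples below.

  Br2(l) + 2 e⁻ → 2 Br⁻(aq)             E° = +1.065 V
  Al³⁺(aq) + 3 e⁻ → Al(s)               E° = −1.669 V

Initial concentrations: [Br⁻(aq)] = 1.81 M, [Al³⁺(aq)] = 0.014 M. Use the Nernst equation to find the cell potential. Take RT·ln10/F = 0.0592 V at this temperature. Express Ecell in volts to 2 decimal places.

Br₂/Br⁻ is reduced (cathode, E° = +1.065 V) and Al³⁺/Al is oxidized (anode).
The standard potential is +1.065 − (−1.669) = +2.734 V and the balanced reaction transfers n = 6 electrons.
For the overall reaction 3 Br2(l) + 2 Al(s) → 6 Br⁻(aq) + 2 Al³⁺(aq), Q = [Br⁻(aq)]^6·[Al³⁺(aq)]^2 = 0.00689, giving log Q = −2.162.
By the Nernst equation, E = +2.734 − (0.0592/6)·(−2.162) = +2.76 V.

+2.76 V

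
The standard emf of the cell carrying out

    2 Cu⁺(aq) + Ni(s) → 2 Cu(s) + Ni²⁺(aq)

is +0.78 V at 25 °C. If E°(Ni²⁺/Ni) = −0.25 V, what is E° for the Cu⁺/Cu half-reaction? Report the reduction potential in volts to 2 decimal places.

+0.53 V

In the reaction as written the Cu⁺/Cu couple is reduced (cathode) and Ni²⁺/Ni is oxidized (anode), so E°cell = E°(Cu⁺/Cu) − E°(Ni²⁺/Ni).
E°(Cu⁺/Cu) = E°cell + E°(anode) = +0.78 + (−0.25) = +0.53 V.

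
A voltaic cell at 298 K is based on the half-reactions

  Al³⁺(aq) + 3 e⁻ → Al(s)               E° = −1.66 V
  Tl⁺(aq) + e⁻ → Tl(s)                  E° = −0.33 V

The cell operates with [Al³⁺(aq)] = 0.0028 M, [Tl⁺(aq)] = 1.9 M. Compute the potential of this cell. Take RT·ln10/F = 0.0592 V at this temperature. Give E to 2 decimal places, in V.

The Tl⁺/Tl couple has the more positive E°, so it is the cathode; Al³⁺/Al is the anode.
The standard potential is −0.33 − (−1.66) = +1.33 V and the balanced reaction transfers n = 3 electrons.
For the overall reaction 3 Tl⁺(aq) + Al(s) → 3 Tl(s) + Al³⁺(aq), Q = [Al³⁺(aq)] / [Tl⁺(aq)]^3 = 0.000408, giving log Q = −3.389.
By the Nernst equation, E = +1.33 − (0.0592/3)·(−3.389) = +1.40 V.

+1.40 V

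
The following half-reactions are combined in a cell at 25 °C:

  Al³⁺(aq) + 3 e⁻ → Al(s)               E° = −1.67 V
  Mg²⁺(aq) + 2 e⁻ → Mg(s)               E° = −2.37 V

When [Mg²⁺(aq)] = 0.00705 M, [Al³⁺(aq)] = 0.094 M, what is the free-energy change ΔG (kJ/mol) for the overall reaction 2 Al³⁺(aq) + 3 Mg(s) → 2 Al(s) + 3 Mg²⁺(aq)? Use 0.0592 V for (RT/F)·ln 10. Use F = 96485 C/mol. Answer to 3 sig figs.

With Al³⁺/Al reduced at the cathode, E°cell = −1.67 − (−2.37) = +0.70 V and n = 6.
Q = [Mg²⁺(aq)]^3 / [Al³⁺(aq)]^2 = 3.97×10^−5, so log Q = −4.402 and E = +0.70 − (0.0592/6)(−4.402) = +0.7434 V.
Then ΔG = −nFE = −6 × 96485 × +0.7434 J/mol = −430 kJ/mol.

−430 kJ/mol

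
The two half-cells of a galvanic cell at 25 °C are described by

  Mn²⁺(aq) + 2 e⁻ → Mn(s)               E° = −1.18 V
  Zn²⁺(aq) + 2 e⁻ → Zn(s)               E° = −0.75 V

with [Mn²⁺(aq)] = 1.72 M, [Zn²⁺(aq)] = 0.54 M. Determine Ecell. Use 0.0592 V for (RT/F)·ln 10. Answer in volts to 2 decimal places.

The Zn²⁺/Zn couple has the more positive E°, so it is the cathode; Mn²⁺/Mn is the anode.
E°cell = −0.75 − (−1.18) = +0.43 V, with n = 2 electrons transferred.
Balancing gives Zn²⁺(aq) + Mn(s) → Zn(s) + Mn²⁺(aq); hence Q = [Mn²⁺(aq)] / [Zn²⁺(aq)] = 3.19 (log Q = 0.503).
E = E° − (0.0592/n)·log Q = +0.43 − (0.0592/2)(0.503) = +0.42 V.

+0.42 V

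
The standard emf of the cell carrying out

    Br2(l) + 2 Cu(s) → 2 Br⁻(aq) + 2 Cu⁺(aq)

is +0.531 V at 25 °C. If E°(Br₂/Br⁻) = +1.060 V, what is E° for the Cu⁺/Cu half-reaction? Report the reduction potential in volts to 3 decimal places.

+0.529 V

In the reaction as written the Br₂/Br⁻ couple is reduced (cathode) and Cu⁺/Cu is oxidized (anode), so E°cell = E°(Br₂/Br⁻) − E°(Cu⁺/Cu).
E°(Cu⁺/Cu) = E°(cathode) − E°cell = +1.060 − (+0.531) = +0.529 V.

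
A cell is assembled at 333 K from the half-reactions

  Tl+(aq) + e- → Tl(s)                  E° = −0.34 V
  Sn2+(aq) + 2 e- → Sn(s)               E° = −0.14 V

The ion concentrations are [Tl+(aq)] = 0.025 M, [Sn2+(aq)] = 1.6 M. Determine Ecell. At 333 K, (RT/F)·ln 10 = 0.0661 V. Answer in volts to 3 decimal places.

Since E°(Sn²⁺/Sn) > E°(Tl⁺/Tl), Sn²⁺/Sn serves as the cathode.
The standard potential is −0.14 − (−0.34) = +0.20 V and the balanced reaction transfers n = 2 electrons.
The balanced reaction is Sn2+(aq) + 2 Tl(s) → Sn(s) + 2 Tl+(aq), so Q = [Tl+(aq)]^2 / [Sn2+(aq)] = 0.000391 and log Q = −3.408.
E = E° − (0.0661/n)·log Q = +0.20 − (0.0661/2)(−3.408) = +0.313 V.

+0.313 V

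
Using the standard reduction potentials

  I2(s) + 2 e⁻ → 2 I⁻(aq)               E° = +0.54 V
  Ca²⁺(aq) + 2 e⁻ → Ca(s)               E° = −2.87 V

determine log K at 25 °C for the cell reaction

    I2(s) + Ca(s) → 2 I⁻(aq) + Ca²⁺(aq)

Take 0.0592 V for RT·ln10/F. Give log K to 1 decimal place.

The I₂/I⁻ couple is reduced (cathode); E°cell = +0.54 − (−2.87) = +3.41 V with n = 2.
At equilibrium E = 0, so log K = nE°cell / 0.0592 = (2)(+3.41) / 0.0592 = 115.2.

log K = 115.2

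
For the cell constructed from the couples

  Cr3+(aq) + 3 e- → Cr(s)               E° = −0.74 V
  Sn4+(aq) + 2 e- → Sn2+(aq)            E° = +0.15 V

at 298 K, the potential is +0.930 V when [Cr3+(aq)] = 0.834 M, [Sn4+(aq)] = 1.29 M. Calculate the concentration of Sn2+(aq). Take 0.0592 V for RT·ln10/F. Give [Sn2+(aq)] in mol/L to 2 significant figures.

Sn⁴⁺/Sn²⁺ is the cathode (higher E°); E°cell = +0.15 − (−0.74) = +0.89 V with n = 6.
From the Nernst equation, log Q = n(E° − E)/0.0592 = 6·(+0.89 − (+0.930))/0.0592 = −4.054.
For 3 Sn4+(aq) + 2 Cr(s) → 3 Sn2+(aq) + 2 Cr3+(aq), the reaction quotient is Q = ([Sn2+(aq)]^3·[Cr3+(aq)]^2) / [Sn4+(aq)]^3.
Solving for the unknown gives log [Sn2+(aq)] = −1.188, so [Sn2+(aq)] ≈ 0.065 M.

0.065 M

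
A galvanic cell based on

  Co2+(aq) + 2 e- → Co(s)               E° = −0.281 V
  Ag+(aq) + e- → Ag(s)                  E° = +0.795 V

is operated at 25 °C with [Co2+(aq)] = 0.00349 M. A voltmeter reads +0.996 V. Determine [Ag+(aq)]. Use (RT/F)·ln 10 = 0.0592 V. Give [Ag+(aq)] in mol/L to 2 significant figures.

0.0026 M

Ag⁺/Ag is the cathode (higher E°); E°cell = +0.795 − (−0.281) = +1.076 V with n = 2.
Rearranging E = E° − (0.0592/n)·log Q gives log Q = 2(+1.076 − (+0.996))/0.0592 = 2.703.
For 2 Ag+(aq) + Co(s) → 2 Ag(s) + Co2+(aq), the reaction quotient is Q = [Co2+(aq)] / [Ag+(aq)]^2.
Isolating [Ag+(aq)] in Q = 10^{2.703} yields log [Ag+(aq)] = −2.580, i.e. 0.0026 M.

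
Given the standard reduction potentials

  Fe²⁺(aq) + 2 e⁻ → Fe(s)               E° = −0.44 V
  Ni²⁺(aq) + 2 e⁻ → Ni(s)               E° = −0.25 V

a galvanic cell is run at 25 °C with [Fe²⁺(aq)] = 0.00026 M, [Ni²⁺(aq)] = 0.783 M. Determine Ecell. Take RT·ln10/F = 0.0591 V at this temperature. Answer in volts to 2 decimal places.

+0.29 V

Since E°(Ni²⁺/Ni) > E°(Fe²⁺/Fe), Ni²⁺/Ni serves as the cathode.
E°cell = −0.25 − (−0.44) = +0.19 V, with n = 2 electrons transferred.
The balanced reaction is Ni²⁺(aq) + Fe(s) → Ni(s) + Fe²⁺(aq), so Q = [Fe²⁺(aq)] / [Ni²⁺(aq)] = 0.000332 and log Q = −3.479.
By the Nernst equation, E = +0.19 − (0.0591/2)·(−3.479) = +0.29 V.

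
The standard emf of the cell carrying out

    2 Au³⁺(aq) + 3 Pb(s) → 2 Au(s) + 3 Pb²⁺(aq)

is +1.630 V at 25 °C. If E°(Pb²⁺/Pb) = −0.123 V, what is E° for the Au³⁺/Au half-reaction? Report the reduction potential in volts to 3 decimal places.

+1.507 V

In the reaction as written the Au³⁺/Au couple is reduced (cathode) and Pb²⁺/Pb is oxidized (anode), so E°cell = E°(Au³⁺/Au) − E°(Pb²⁺/Pb).
E°(Au³⁺/Au) = E°cell + E°(anode) = +1.630 + (−0.123) = +1.507 V.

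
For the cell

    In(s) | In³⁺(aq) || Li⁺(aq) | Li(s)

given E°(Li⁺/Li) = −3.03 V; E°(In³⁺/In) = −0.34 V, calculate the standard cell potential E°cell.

By convention the left-hand electrode in cell notation is the anode (oxidation) and the right-hand electrode is the cathode (reduction).
E°cell = E°(right) − E°(left) = −3.03 − (−0.34) = −2.69 V.
The negative sign shows that, as written, the cell would require an external voltage to drive the reaction.

−2.69 V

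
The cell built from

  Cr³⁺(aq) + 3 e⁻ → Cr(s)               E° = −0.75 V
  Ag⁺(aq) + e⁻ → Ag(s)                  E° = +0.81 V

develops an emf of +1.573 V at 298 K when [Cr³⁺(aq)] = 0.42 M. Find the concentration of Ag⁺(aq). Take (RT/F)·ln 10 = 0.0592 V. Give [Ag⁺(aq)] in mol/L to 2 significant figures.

1.2 M

Ag⁺/Ag is the cathode (higher E°); E°cell = +0.81 − (−0.75) = +1.56 V with n = 3.
Rearranging E = E° − (0.0592/n)·log Q gives log Q = 3(+1.56 − (+1.573))/0.0592 = −0.659.
The balanced reaction is 3 Ag⁺(aq) + Cr(s) → 3 Ag(s) + Cr³⁺(aq), so Q = [Cr³⁺(aq)] / [Ag⁺(aq)]^3.
Isolating [Ag⁺(aq)] in Q = 10^{−0.659} yields log [Ag⁺(aq)] = 0.094, i.e. 1.2 M.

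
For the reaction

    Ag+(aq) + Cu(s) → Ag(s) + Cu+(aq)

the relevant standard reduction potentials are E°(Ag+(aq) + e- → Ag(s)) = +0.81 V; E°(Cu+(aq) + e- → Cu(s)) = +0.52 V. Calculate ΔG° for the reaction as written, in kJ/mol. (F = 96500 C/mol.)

In the reaction as written Ag+(aq) is reduced, so the Ag⁺/Ag couple is the cathode and Cu⁺/Cu is the anode.
E°cell = +0.81 − (+0.52) = +0.29 V; balancing electrons gives n = 1.
ΔG° = −nFE°cell = −(1)(96500)(+0.29) J/mol = −28.0 kJ/mol.

−28.0 kJ/mol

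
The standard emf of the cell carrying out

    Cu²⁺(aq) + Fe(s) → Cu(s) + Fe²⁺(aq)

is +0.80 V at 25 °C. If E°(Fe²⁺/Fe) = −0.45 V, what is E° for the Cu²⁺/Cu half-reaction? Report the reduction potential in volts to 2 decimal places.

In the reaction as written the Cu²⁺/Cu couple is reduced (cathode) and Fe²⁺/Fe is oxidized (anode), so E°cell = E°(Cu²⁺/Cu) − E°(Fe²⁺/Fe).
E°(Cu²⁺/Cu) = E°cell + E°(anode) = +0.80 + (−0.45) = +0.35 V.

+0.35 V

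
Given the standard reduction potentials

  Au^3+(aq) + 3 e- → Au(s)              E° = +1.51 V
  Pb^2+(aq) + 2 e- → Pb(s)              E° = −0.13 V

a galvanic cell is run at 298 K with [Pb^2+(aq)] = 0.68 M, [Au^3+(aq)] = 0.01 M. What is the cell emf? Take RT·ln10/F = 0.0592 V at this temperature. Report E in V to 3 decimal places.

Au³⁺/Au is reduced (cathode, E° = +1.51 V) and Pb²⁺/Pb is oxidized (anode).
E°cell = E°cat − E°an = +1.51 − (−0.13) = +1.64 V; n = 6.
For the overall reaction 2 Au^3+(aq) + 3 Pb(s) → 2 Au(s) + 3 Pb^2+(aq), Q = [Pb^2+(aq)]^3 / [Au^3+(aq)]^2 = 3.14×10^3, giving log Q = 3.498.
Applying E = E° − (RT ln10/nF)·log Q gives +1.64 − (0.0592/6)(3.498) = +1.605 V.

+1.605 V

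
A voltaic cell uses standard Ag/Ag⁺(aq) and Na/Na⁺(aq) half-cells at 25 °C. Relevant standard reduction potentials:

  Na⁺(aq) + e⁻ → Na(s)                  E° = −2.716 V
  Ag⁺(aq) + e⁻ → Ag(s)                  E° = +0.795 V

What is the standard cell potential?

The Ag⁺/Ag couple has the higher E°, so Ag ion is reduced (cathode) and Na is oxidized (anode).
E°cell = E°(cathode) − E°(anode) = +0.795 − (−2.716) = +3.511 V.

+3.511 V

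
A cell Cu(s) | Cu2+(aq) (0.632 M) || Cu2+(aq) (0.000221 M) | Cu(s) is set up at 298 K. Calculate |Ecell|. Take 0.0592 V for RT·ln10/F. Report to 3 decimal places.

0.102 V

For a concentration cell E°cell = 0, since both electrodes use the same couple.
The compartment with the higher Cu2+(aq) concentration (0.632 M) acts as the cathode; ions are reduced there and produced at the dilute (0.000221 M) anode.
With n = 2, Ecell = −(0.0592/2)·log([dilute]/[conc]) = −(0.0592/2)·log(0.000221/0.632) = +0.102 V.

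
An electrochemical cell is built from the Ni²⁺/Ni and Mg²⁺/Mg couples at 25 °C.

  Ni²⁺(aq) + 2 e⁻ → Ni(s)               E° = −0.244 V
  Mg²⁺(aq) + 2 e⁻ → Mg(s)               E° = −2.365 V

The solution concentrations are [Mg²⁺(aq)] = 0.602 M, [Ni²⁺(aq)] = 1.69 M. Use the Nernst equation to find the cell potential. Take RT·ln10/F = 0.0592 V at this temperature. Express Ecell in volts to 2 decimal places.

+2.13 V

Ni²⁺/Ni is reduced (cathode, E° = −0.244 V) and Mg²⁺/Mg is oxidized (anode).
The standard potential is −0.244 − (−2.365) = +2.121 V and the balanced reaction transfers n = 2 electrons.
For the overall reaction Ni²⁺(aq) + Mg(s) → Ni(s) + Mg²⁺(aq), Q = [Mg²⁺(aq)] / [Ni²⁺(aq)] = 0.356, giving log Q = −0.448.
By the Nernst equation, E = +2.121 − (0.0592/2)·(−0.448) = +2.13 V.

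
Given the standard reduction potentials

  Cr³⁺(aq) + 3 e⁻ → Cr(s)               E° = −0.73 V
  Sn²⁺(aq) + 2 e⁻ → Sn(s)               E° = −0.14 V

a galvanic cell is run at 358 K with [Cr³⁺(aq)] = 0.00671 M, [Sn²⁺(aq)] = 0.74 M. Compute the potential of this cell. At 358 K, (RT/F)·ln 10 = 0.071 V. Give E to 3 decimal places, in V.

Sn²⁺/Sn is reduced (cathode, E° = −0.14 V) and Cr³⁺/Cr is oxidized (anode).
E°cell = −0.14 − (−0.73) = +0.59 V, with n = 6 electrons transferred.
Balancing gives 3 Sn²⁺(aq) + 2 Cr(s) → 3 Sn(s) + 2 Cr³⁺(aq); hence Q = [Cr³⁺(aq)]^2 / [Sn²⁺(aq)]^3 = 0.000111 (log Q = −3.954).
Applying E = E° − (RT ln10/nF)·log Q gives +0.59 − (0.071/6)(−3.954) = +0.637 V.

+0.637 V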